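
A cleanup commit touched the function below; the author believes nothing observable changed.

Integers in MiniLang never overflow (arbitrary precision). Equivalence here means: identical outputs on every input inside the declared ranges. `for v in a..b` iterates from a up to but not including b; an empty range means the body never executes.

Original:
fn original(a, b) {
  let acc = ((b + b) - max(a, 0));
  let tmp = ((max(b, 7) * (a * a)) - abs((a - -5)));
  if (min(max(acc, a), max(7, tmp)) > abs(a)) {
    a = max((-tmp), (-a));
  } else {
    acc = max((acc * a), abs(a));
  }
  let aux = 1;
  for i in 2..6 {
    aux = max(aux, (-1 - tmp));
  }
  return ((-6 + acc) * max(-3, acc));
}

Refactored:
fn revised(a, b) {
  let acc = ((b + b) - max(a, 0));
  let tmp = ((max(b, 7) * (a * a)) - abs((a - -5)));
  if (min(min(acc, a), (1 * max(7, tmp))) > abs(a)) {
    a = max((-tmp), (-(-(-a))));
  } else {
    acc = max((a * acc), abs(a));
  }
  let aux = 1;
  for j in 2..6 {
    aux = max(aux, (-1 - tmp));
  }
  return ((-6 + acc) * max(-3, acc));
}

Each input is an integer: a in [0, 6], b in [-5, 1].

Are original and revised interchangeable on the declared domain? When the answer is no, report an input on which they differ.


Evaluate both at a=0, b=1.
original: acc becomes 2; next tmp becomes -5; next (min(max(acc, a), max(7, tmp)) > abs(a)) evaluates to true; next a becomes 5; next aux becomes 1; next at i=2:; next aux becomes 4; next at i=3:; next aux becomes 4; next at i=4:; next aux becomes 4; next at i=5:; next aux becomes 4; next final value -8
revised: acc becomes 2; next tmp becomes -5; next (min(min(acc, a), (1 * max(7, tmp))) > abs(a)) evaluates to false; next acc becomes 0; next aux becomes 1; next at j=2:; next aux becomes 4; next at j=3:; next aux becomes 4; next at j=4:; next aux becomes 4; next at j=5:; next aux becomes 4; next final value 0
-8 and 0 differ, so these are not the same function on this domain.
verdict: not equivalent; witness: a=0, b=1


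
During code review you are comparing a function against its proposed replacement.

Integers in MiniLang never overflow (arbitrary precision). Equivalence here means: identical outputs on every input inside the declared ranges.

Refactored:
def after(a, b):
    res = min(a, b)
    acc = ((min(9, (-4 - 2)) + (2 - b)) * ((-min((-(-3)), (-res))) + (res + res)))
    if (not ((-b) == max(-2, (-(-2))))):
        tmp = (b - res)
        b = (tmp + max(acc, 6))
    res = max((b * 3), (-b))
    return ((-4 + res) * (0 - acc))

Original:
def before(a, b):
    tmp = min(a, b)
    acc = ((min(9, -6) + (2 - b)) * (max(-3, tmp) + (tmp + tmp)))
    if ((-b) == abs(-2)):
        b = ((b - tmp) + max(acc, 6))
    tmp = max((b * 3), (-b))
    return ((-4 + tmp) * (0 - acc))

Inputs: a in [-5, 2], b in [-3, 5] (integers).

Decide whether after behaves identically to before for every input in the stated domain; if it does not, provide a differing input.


Not equivalent: a=-5, b=-3 separates them (13 vs -533).
before: tmp = -5; acc = 13; ((-b) == abs(-2)) -> false; tmp = 3; return 13
after: res = -5; acc = 13; (not ((-b) == max(-2, (-(-2))))) -> true; tmp = 2; b = 15; res = 45; return -533
verdict: not equivalent; witness: a=-5, b=-3


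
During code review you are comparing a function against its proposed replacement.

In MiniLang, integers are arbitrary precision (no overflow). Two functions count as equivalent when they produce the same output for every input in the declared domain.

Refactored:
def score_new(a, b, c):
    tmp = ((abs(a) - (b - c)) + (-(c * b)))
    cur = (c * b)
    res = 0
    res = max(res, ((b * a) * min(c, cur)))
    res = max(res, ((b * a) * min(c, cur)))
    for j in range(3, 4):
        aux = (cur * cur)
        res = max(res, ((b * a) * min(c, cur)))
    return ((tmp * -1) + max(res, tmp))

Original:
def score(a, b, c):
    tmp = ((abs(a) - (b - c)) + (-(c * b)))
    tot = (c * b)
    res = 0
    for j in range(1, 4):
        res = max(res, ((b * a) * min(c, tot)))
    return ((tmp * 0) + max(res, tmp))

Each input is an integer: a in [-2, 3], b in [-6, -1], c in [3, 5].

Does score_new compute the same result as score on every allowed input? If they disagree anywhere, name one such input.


Input a=-2, b=-6, c=3: 29 from score versus 0 from score_new.
verdict: not equivalent; witness: a=-2, b=-6, c=3


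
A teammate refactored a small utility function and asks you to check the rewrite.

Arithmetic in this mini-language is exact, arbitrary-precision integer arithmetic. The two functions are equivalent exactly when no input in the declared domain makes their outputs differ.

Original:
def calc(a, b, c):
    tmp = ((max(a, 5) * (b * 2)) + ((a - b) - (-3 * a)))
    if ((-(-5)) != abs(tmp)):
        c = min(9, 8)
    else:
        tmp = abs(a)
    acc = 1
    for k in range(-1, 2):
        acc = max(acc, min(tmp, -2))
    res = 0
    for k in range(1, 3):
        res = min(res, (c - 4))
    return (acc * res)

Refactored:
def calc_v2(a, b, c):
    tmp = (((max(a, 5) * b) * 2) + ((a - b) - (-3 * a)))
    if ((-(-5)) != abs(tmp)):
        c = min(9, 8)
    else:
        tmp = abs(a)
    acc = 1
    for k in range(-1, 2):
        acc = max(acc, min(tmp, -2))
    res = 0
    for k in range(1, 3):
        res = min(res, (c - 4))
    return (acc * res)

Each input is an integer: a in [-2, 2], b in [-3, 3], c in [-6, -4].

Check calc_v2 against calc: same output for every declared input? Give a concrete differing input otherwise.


Reading the diff, among the changes: same computation, different form.
One worked example (a=0, b=0, c=-5) — calc: tmp becomes 0; next ((-(-5)) != abs(tmp)) evaluates to true; next c becomes 8; next acc becomes 1; next at k=-1:; next acc becomes 1; next at k=0:; next acc becomes 1; next at k=1:; next acc becomes 1; next res becomes 0; next at k=1:; next res becomes 0; next at k=2:; next res becomes 0; next final value 0; calc_v2: tmp becomes 0; next ((-(-5)) != abs(tmp)) evaluates to true; next c becomes 8; next acc becomes 1; next at k=-1:; next acc becomes 1; next at k=0:; next acc becomes 1; next at k=1:; next acc becomes 1; next res becomes 0; next at k=1:; next res becomes 0; next at k=2:; next res becomes 0; next final value 0; agreement on 0.
An exhaustive pass over the 105 declared inputs shows identical outputs.
verdict: equivalent


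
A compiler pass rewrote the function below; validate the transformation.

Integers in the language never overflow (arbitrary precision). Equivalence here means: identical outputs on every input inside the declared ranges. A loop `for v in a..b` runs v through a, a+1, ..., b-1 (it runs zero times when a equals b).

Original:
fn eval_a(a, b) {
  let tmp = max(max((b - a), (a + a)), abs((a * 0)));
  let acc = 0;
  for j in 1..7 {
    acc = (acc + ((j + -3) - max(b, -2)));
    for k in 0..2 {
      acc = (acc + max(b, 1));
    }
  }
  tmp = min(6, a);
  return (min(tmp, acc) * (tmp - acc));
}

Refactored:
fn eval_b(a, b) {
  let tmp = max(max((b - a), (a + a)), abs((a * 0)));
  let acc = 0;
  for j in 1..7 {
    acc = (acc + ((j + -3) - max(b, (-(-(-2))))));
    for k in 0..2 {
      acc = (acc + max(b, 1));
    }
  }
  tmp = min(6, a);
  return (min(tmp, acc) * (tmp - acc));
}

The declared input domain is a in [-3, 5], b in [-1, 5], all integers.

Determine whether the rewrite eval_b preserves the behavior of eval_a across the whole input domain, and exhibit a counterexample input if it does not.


Equivalent — the differences include same computation, different form, yet no declared input distinguishes the two.
Spot check at a=4, b=3 — eval_a: tmp=8, then acc=0, then (j=1), then acc=-5, then (k=0), then acc=-2, then (k=1), then acc=1, then (j=2), then acc=-3, then (k=0), then acc=0, then (k=1), then acc=3, then (j=3), then acc=0, then (k=0), then acc=3, then (k=1), then acc=6, then (j=4), then acc=4, then (k=0), then acc=7, then (k=1), then acc=10, then (j=5), then acc=9, then (k=0), then acc=12, then (k=1), then acc=15, then (j=6), then acc=15, then (k=0), then acc=18, then (k=1), then acc=21, then tmp=4, then returns -68. eval_b: tmp=8, then acc=0, then (j=1), then acc=-5, then (k=0), then acc=-2, then (k=1), then acc=1, then (j=2), then acc=-3, then (k=0), then acc=0, then (k=1), then acc=3, then (j=3), then acc=0, then (k=0), then acc=3, then (k=1), then acc=6, then (j=4), then acc=4, then (k=0), then acc=7, then (k=1), then acc=10, then (j=5), then acc=9, then (k=0), then acc=12, then (k=1), then acc=15, then (j=6), then acc=15, then (k=0), then acc=18, then (k=1), then acc=21, then tmp=4, then returns -68. Both give -68.
Sweeping the whole domain (63 inputs) finds no disagreement.
verdict: equivalent


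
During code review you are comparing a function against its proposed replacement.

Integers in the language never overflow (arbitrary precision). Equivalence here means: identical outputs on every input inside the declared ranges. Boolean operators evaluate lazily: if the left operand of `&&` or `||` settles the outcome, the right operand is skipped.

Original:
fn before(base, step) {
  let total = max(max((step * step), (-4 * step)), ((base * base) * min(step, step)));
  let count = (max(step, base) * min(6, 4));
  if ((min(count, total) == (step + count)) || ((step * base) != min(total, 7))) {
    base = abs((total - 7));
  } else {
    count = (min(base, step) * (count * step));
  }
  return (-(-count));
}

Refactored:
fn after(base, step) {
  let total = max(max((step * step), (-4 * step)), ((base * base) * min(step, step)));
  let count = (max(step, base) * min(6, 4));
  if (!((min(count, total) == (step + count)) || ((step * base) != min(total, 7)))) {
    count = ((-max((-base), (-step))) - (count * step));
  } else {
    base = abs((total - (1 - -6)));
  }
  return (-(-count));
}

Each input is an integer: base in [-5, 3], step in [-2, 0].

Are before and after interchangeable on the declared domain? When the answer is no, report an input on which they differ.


The rewrite breaks on base=-4, step=-1, where the results are -16 and -8.
before: total=4, then count=-4, then ((min(count, total) == (step + count)) || ((step * base) != min(total, 7))) is false, then count=-16, then returns -16
after: total=4, then count=-4, then (!((min(count, total) == (step + count)) || ((step * base) != min(total, 7)))) is true, then count=-8, then returns -8
verdict: not equivalent; witness: base=-4, step=-1


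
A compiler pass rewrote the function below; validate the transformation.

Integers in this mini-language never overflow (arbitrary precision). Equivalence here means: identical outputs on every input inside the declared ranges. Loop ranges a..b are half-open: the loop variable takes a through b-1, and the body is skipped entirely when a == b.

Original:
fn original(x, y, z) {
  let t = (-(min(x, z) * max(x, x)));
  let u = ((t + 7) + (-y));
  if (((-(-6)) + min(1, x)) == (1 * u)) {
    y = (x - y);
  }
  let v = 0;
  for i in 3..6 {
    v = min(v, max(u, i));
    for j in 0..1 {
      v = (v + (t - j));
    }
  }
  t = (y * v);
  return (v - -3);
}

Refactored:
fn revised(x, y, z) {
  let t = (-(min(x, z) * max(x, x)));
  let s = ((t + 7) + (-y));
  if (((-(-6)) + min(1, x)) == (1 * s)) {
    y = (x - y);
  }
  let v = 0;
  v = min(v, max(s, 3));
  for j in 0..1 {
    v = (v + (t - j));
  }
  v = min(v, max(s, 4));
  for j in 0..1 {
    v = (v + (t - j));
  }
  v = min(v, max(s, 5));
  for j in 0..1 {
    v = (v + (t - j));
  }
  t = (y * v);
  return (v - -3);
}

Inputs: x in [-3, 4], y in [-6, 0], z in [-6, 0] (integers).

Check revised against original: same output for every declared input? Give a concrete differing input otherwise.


Side by side, the visible changes include: arithmetic usage differs, plus local variable names differ, plus statement counts differ, plus constant usage differs, plus min/max/abs usage differs, plus loop structure differs.
Spot check at x=4, y=-2, z=-6 — original: t becomes 24; next u becomes 33; next (((-(-6)) + min(1, x)) == (1 * u)) evaluates to false; next v becomes 0; next at i=3:; next v becomes 0; next at j=0:; next v becomes 24; next at i=4:; next v becomes 24; next at j=0:; next v becomes 48; next at i=5:; next v becomes 33; next at j=0:; next v becomes 57; next t becomes -114; next final value 60. revised: t becomes 24; next s becomes 33; next (((-(-6)) + min(1, x)) == (1 * s)) evaluates to false; next v becomes 0; next v becomes 0; next at j=0:; next v becomes 24; next v becomes 24; next at j=0:; next v becomes 48; next v becomes 33; next at j=0:; next v becomes 57; next t becomes -114; next final value 60. Both give 60.
Sweeping the whole domain (392 inputs) finds no disagreement.
verdict: equivalent


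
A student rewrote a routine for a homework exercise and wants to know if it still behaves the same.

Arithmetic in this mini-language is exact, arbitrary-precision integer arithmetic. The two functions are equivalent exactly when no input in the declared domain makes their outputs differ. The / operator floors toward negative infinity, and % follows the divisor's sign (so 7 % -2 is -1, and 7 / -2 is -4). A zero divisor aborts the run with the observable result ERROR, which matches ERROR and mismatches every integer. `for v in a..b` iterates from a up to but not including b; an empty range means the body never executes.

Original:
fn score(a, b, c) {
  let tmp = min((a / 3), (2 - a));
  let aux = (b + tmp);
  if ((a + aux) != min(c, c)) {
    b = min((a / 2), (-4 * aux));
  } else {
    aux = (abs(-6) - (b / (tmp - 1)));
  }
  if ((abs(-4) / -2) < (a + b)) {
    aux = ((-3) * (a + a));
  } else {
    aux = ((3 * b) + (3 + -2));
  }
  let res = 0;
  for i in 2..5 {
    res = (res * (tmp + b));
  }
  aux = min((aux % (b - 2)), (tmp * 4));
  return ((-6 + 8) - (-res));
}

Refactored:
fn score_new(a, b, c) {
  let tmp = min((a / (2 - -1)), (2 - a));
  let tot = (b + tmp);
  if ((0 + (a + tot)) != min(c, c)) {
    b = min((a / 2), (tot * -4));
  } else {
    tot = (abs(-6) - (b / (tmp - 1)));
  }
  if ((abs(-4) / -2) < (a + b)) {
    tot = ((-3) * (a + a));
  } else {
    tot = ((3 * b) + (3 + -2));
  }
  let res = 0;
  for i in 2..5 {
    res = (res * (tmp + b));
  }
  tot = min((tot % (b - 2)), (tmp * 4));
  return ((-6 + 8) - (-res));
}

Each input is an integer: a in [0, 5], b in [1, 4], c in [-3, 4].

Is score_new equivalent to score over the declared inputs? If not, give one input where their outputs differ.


Equivalent — the differences include arithmetic usage differs; constant usage differs; local variable names differ, yet no declared input distinguishes the two.
One worked example (a=4, b=4, c=0) — score: tmp = -2; aux = 2; ((a + aux) != min(c, c)) -> true; b = -8; ((abs(-4) / -2) < (a + b)) -> false; aux = -23; res = 0; [i=2]; res = 0; [i=3]; res = 0; [i=4]; res = 0; aux = -8; return 2; score_new: tmp = -2; tot = 2; ((0 + (a + tot)) != min(c, c)) -> true; b = -8; ((abs(-4) / -2) < (a + b)) -> false; tot = -23; res = 0; [i=2]; res = 0; [i=3]; res = 0; [i=4]; res = 0; tot = -8; return 2; agreement on 2.
Every one of the 192 inputs gives matching results.
verdict: equivalent


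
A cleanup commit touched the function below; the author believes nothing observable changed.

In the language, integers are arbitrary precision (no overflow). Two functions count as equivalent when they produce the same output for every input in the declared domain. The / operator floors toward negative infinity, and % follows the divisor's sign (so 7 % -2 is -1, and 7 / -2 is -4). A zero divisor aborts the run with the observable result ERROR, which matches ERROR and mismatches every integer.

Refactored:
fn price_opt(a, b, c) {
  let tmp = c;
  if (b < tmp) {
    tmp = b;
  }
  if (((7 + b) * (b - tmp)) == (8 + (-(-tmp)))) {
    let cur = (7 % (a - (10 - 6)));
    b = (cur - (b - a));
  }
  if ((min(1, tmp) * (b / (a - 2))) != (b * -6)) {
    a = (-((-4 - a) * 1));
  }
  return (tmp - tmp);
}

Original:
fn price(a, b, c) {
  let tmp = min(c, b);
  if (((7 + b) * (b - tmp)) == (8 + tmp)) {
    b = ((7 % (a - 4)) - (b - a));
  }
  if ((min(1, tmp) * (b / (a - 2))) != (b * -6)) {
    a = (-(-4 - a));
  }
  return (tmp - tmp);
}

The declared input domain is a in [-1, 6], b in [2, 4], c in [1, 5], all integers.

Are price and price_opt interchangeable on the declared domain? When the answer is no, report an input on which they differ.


Side by side, the visible changes include: local variable names differ; also comparison usage differs; also branching structure differs; also min/max/abs usage differs; also statement counts differ; also arithmetic usage differs; also constant usage differs.
As a probe, take a=0, b=2, c=1: price runs tmp = 1; (((7 + b) * (b - tmp)) == (8 + tmp)) -> true; b = -3; ((min(1, tmp) * (b / (a - 2))) != (b * -6)) -> true; a = 4; return 0; price_opt runs tmp = 1; (b < tmp) -> false; (((7 + b) * (b - tmp)) == (8 + (-(-tmp)))) -> true; cur = -1; b = -3; ((min(1, tmp) * (b / (a - 2))) != (b * -6)) -> true; a = 4; return 0; both end at 0.
Checked all 120 inputs in the declared domain: the outputs agree on every one.
verdict: equivalent


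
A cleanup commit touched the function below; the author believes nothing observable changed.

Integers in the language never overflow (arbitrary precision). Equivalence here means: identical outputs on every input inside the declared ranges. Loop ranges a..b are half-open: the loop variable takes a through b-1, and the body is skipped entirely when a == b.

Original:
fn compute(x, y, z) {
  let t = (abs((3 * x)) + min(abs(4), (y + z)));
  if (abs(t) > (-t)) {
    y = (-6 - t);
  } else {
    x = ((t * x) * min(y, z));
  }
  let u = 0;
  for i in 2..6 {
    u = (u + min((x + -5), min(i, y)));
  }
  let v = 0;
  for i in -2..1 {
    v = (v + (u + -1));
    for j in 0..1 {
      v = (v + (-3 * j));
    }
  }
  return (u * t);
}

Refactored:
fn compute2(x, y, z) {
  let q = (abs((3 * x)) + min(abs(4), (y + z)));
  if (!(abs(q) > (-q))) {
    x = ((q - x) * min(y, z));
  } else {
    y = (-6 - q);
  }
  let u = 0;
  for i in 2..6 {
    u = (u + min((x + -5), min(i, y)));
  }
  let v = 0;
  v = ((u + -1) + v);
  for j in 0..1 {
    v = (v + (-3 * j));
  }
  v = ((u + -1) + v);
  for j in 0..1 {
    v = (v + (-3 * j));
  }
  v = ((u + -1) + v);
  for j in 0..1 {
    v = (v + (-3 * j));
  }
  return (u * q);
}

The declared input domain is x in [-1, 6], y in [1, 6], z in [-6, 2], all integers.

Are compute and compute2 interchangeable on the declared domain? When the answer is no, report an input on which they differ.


On input x=-1, y=1, z=-6, compute returns 136 while compute2 returns -8.
verdict: not equivalent; witness: x=-1, y=1, z=-6


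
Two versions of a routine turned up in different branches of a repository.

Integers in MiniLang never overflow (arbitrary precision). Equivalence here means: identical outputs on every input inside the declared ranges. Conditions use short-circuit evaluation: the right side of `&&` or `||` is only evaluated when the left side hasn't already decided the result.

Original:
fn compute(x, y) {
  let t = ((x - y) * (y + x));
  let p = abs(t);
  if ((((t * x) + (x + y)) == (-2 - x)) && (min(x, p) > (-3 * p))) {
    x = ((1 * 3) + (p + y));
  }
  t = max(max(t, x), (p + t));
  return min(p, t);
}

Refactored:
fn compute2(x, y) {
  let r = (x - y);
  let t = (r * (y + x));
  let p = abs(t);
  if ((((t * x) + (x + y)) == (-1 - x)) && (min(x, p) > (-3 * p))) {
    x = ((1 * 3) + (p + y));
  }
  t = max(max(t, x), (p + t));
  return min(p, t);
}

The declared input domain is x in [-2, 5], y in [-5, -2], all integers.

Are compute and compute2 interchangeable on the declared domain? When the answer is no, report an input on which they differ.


On input x=-1, y=-2, compute returns 0 while compute2 returns 3.
verdict: not equivalent; witness: x=-1, y=-2


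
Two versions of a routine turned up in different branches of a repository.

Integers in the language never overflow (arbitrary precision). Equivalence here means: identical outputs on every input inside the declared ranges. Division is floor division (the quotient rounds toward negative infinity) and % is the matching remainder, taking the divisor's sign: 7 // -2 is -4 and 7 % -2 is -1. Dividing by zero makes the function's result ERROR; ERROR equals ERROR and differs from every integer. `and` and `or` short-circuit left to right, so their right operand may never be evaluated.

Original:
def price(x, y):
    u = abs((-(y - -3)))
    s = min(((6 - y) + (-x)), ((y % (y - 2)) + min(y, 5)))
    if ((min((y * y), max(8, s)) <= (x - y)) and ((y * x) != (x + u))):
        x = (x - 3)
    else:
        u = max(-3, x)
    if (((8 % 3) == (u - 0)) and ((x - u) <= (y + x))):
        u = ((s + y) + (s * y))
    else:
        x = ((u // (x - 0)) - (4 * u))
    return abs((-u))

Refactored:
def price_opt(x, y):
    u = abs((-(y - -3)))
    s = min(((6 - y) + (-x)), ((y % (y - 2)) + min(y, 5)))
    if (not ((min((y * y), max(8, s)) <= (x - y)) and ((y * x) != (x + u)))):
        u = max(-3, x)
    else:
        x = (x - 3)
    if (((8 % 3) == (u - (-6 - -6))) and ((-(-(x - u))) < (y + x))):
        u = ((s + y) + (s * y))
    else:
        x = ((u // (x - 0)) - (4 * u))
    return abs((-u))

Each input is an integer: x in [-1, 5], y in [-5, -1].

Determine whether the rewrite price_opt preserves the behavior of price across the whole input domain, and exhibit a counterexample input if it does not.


Equivalent. Whatever the rewrite altered, no input in the stated domain can expose a difference.
Across all 35 domain points the two functions coincide.
Spot check at x=-1, y=-3 — price: u becomes 0; next s becomes -6; next ((min((y * y), max(8, s)) <= (x - y)) and ((y * x) != (x + u))) evaluates to false; next u becomes -1; next (((8 % 3) == (u - 0)) and ((x - u) <= (y + x))) evaluates to false; next x becomes 5; next final value 1. price_opt: u becomes 0; next s becomes -6; next (not ((min((y * y), max(8, s)) <= (x - y)) and ((y * x) != (x + u)))) evaluates to true; next u becomes -1; next (((8 % 3) == (u - (-6 - -6))) and ((-(-(x - u))) < (y + x))) evaluates to false; next x becomes 5; next final value 1. Both give 1.
verdict: equivalent


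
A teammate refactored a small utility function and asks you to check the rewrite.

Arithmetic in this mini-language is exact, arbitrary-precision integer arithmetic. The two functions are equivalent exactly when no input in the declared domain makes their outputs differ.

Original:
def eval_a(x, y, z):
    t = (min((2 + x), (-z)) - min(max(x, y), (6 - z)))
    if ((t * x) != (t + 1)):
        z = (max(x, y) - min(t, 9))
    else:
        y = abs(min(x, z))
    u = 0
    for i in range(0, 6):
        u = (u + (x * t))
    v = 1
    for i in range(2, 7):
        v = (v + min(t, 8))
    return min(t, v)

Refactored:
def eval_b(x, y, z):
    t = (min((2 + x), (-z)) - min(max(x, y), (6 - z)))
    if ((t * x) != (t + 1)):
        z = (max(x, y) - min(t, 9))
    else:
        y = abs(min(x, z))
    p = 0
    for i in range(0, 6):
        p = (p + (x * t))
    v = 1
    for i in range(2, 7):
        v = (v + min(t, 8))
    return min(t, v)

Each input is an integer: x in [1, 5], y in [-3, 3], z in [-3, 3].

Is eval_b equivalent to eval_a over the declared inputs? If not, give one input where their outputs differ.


The two versions differ — the changes include local variable names differ.
Spot check at x=4, y=0, z=-1 — eval_a: t := -3 | ((t * x) != (t + 1)): true | z := 7 | u := 0 | iter i=0: | u := -12 | iter i=1: | u := -24 | iter i=2: | u := -36 | iter i=3: | u := -48 | iter i=4: | u := -60 | iter i=5: | u := -72 | v := 1 | iter i=2: | v := -2 | iter i=3: | v := -5 | iter i=4: | v := -8 | iter i=5: | v := -11 | iter i=6: | v := -14 | result -14. eval_b: t := -3 | ((t * x) != (t + 1)): true | z := 7 | p := 0 | iter i=0: | p := -12 | iter i=1: | p := -24 | iter i=2: | p := -36 | iter i=3: | p := -48 | iter i=4: | p := -60 | iter i=5: | p := -72 | v := 1 | iter i=2: | v := -2 | iter i=3: | v := -5 | iter i=4: | v := -8 | iter i=5: | v := -11 | iter i=6: | v := -14 | result -14. Both give -14.
Sweeping the whole domain (245 inputs) finds no disagreement.
verdict: equivalent


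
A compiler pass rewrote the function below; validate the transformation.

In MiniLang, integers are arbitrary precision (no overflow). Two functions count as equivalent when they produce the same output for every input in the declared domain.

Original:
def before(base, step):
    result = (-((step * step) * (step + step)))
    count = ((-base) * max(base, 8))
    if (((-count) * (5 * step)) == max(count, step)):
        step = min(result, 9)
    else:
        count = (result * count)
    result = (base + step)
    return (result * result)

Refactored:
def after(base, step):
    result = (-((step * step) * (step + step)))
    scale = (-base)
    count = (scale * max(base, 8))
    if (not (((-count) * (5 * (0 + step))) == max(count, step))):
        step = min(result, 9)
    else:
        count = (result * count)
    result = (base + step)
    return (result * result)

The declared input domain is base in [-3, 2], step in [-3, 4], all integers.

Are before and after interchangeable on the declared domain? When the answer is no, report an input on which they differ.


The rewrite breaks on base=-3, step=-2, where the results are 25 and 36.
before: result := 16 | count := 24 | (((-count) * (5 * step)) == max(count, step)): false | count := 384 | result := -5 | result 25
after: result := 16 | scale := 3 | count := 24 | (not (((-count) * (5 * (0 + step))) == max(count, step))): true | step := 9 | result := 6 | result 36
verdict: not equivalent; witness: base=-3, step=-2


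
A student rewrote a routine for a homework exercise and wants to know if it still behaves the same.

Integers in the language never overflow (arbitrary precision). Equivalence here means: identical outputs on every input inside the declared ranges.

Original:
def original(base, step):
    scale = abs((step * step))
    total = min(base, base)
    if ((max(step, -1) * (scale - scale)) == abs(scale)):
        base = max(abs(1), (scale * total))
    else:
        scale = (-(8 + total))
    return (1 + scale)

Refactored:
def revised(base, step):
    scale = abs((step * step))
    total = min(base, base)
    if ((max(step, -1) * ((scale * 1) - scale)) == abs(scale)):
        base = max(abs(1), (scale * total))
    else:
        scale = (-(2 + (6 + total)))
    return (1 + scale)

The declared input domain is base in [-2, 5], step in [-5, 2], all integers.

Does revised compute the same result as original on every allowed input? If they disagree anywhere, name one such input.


Side by side, the visible changes include: constant usage differs; also arithmetic usage differs.
One worked example (base=2, step=-2) — original: scale becomes 4; next total becomes 2; next ((max(step, -1) * (scale - scale)) == abs(scale)) evaluates to false; next scale becomes -10; next final value -9; revised: scale becomes 4; next total becomes 2; next ((max(step, -1) * ((scale * 1) - scale)) == abs(scale)) evaluates to false; next scale becomes -10; next final value -9; agreement on -9.
Sweeping the whole domain (64 inputs) finds no disagreement.
verdict: equivalent


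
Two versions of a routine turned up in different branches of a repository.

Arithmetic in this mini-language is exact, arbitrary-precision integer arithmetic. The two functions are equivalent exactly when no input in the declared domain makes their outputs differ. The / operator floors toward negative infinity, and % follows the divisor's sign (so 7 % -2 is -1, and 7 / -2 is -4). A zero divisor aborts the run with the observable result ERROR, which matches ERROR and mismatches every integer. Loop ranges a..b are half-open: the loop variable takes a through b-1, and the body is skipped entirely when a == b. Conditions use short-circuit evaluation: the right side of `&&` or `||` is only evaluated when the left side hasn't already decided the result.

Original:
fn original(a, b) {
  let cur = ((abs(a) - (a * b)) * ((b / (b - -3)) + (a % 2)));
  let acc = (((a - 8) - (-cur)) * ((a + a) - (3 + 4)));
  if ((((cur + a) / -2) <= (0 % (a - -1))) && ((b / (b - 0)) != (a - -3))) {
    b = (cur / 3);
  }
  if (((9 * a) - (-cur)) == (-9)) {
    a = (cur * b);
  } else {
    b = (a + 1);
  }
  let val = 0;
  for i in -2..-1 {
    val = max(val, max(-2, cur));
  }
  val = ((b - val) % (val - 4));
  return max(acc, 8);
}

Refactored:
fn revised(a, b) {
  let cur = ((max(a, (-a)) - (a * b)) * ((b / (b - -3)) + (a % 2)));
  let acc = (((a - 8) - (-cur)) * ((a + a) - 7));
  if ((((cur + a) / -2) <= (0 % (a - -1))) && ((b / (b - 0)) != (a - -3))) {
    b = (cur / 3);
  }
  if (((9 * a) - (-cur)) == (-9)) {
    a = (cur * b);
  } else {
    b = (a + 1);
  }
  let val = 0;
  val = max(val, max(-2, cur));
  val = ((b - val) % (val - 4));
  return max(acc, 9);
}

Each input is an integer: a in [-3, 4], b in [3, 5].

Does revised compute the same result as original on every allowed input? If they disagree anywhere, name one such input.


Not equivalent: a=-3, b=3 separates them (8 vs 9).
original: cur := 12 | acc := -13 | ((((cur + a) / -2) <= (0 % (a - -1))) && ((b / (b - 0)) != (a - -3))): true | b := 4 | (((9 * a) - (-cur)) == (-9)): false | b := -2 | val := 0 | iter i=-2: | val := 12 | val := 2 | result 8
revised: cur := 12 | acc := -13 | ((((cur + a) / -2) <= (0 % (a - -1))) && ((b / (b - 0)) != (a - -3))): true | b := 4 | (((9 * a) - (-cur)) == (-9)): false | b := -2 | val := 0 | val := 12 | val := 2 | result 9
verdict: not equivalent; witness: a=-3, b=3


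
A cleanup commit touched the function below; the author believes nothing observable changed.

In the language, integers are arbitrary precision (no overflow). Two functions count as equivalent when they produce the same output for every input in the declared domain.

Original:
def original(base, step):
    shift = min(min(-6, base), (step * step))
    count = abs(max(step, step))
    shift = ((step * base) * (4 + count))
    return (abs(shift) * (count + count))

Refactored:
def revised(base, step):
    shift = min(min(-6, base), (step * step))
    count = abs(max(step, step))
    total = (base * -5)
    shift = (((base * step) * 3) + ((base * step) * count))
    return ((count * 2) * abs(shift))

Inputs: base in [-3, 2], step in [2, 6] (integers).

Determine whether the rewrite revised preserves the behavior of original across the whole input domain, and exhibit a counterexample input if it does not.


These are not equivalent — on base=-3, step=2 the outputs split (144 vs 120).
original: shift := -6 | count := 2 | shift := -36 | result 144
revised: shift := -6 | count := 2 | total := 15 | shift := -30 | result 120
verdict: not equivalent; witness: base=-3, step=2


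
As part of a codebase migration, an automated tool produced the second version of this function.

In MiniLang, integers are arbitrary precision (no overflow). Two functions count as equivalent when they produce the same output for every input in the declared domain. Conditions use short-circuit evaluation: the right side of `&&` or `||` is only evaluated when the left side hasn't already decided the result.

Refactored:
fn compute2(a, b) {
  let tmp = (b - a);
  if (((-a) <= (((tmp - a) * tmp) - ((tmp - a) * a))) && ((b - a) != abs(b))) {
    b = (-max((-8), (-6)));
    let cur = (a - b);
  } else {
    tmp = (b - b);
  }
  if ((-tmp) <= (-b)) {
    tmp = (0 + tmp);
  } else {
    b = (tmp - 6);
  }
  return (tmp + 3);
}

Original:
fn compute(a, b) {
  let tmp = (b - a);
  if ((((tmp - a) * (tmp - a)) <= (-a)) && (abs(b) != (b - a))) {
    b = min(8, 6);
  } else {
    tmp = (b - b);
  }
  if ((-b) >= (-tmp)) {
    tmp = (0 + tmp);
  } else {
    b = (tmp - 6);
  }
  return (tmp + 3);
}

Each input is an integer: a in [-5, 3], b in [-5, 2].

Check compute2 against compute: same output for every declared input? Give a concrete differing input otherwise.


On input a=-5, b=-4, compute returns 3 while compute2 returns 4.
verdict: not equivalent; witness: a=-5, b=-4


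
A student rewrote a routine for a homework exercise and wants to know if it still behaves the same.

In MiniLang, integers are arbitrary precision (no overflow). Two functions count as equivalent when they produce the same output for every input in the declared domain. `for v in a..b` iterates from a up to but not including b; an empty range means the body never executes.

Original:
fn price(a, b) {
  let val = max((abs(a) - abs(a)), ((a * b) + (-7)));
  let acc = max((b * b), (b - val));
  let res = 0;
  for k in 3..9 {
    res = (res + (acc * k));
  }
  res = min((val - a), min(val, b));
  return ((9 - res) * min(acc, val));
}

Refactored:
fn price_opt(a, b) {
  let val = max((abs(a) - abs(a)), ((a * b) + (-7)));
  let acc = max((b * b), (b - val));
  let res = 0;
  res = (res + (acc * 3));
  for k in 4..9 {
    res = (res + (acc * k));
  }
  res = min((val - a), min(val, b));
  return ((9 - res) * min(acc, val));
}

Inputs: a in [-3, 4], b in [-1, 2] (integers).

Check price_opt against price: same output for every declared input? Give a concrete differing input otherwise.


Reading the diff, among the changes: loop structure differs, statement counts differ, constant usage differs, arithmetic usage differs.
Spot check at a=-1, b=-1 — price: val becomes 0; next acc becomes 1; next res becomes 0; next at k=3:; next res becomes 3; next at k=4:; next res becomes 7; next at k=5:; next res becomes 12; next at k=6:; next res becomes 18; next at k=7:; next res becomes 25; next at k=8:; next res becomes 33; next res becomes -1; next final value 0. price_opt: val becomes 0; next acc becomes 1; next res becomes 0; next res becomes 3; next at k=4:; next res becomes 7; next at k=5:; next res becomes 12; next at k=6:; next res becomes 18; next at k=7:; next res becomes 25; next at k=8:; next res becomes 33; next res becomes -1; next final value 0. Both give 0.
Sweeping the whole domain (32 inputs) finds no disagreement.
verdict: equivalent


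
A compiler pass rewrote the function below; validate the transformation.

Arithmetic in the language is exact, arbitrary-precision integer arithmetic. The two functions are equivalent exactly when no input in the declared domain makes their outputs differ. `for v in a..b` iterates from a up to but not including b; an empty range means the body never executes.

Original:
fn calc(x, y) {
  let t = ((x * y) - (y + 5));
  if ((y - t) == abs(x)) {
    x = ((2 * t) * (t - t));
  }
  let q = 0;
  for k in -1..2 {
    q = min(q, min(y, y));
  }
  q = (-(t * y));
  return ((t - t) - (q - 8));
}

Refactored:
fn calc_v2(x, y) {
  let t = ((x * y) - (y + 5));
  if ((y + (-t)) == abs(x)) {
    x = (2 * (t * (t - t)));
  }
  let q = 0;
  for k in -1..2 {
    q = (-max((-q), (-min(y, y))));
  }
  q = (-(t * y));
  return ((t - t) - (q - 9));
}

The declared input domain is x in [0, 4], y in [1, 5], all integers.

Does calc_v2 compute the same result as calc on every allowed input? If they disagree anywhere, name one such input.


On input x=0, y=1, calc returns 2 while calc_v2 returns 3.
verdict: not equivalent; witness: x=0, y=1


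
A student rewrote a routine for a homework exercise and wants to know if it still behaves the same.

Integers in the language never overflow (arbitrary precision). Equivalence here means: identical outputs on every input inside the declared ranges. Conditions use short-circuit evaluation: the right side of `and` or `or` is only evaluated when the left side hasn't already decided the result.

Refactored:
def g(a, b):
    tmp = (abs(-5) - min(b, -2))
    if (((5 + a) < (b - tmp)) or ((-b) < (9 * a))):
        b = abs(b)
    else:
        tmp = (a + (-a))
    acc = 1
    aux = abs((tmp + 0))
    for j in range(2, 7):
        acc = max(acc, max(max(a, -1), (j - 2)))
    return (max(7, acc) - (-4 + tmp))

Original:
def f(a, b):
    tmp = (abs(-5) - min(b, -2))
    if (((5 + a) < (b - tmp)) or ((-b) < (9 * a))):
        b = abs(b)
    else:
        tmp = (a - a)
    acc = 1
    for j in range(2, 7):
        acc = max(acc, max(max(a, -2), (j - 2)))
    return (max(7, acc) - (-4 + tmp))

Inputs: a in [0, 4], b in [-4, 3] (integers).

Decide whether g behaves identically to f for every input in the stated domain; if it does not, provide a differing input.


The one real change (`-2` became `-1`) has no effect anywhere in the declared ranges.
Tracing a=0, b=-3: f: tmp = 8; (((5 + a) < (b - tmp)) or ((-b) < (9 * a))) -> false; tmp = 0; acc = 1; [j=2]; acc = 1; [j=3]; acc = 1; [j=4]; acc = 2; [j=5]; acc = 3; [j=6]; acc = 4; return 11 | g: tmp = 8; (((5 + a) < (b - tmp)) or ((-b) < (9 * a))) -> false; tmp = 0; acc = 1; aux = 0; [j=2]; acc = 1; [j=3]; acc = 1; [j=4]; acc = 2; [j=5]; acc = 3; [j=6]; acc = 4; return 11 — matching result 11.
Every one of the 40 inputs gives matching results.
verdict: equivalent


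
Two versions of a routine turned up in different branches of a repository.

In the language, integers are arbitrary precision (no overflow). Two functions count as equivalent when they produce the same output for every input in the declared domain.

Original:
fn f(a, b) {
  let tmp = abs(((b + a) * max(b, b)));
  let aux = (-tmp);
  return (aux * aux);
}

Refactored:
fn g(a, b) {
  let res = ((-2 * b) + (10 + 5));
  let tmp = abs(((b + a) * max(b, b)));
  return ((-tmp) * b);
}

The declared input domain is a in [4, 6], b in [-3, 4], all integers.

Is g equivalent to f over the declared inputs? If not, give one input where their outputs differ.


Not equivalent: a=4, b=-2 separates them (16 vs 8).
f: tmp = 4; aux = -4; return 16
g: res = 19; tmp = 4; return 8
verdict: not equivalent; witness: a=4, b=-2


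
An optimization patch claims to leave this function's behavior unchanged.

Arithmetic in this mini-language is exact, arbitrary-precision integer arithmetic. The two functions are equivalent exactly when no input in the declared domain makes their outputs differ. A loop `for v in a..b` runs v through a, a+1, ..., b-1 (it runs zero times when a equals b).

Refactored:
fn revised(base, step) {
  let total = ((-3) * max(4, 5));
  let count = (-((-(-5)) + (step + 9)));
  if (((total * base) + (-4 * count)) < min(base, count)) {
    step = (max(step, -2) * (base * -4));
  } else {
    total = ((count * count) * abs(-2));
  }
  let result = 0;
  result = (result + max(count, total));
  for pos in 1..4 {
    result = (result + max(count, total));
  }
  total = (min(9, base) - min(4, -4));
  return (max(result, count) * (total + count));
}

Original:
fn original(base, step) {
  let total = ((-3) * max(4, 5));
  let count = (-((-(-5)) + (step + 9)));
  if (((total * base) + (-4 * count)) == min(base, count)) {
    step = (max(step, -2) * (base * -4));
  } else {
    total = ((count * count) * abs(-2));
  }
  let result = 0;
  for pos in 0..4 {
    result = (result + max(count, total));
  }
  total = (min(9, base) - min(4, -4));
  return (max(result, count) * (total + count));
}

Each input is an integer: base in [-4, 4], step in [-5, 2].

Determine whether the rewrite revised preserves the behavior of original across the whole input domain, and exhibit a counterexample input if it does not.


Evaluate both at base=3, step=-5.
original: total=-15, then count=-9, then (((total * base) + (-4 * count)) == min(base, count)) is true, then step=24, then result=0, then (pos=0), then result=-9, then (pos=1), then result=-18, then (pos=2), then result=-27, then (pos=3), then result=-36, then total=7, then returns 18
revised: total=-15, then count=-9, then (((total * base) + (-4 * count)) < min(base, count)) is false, then total=162, then result=0, then result=162, then (pos=1), then result=324, then (pos=2), then result=486, then (pos=3), then result=648, then total=7, then returns -1296
18 vs -1296 — the two versions disagree here.
verdict: not equivalent; witness: base=3, step=-5


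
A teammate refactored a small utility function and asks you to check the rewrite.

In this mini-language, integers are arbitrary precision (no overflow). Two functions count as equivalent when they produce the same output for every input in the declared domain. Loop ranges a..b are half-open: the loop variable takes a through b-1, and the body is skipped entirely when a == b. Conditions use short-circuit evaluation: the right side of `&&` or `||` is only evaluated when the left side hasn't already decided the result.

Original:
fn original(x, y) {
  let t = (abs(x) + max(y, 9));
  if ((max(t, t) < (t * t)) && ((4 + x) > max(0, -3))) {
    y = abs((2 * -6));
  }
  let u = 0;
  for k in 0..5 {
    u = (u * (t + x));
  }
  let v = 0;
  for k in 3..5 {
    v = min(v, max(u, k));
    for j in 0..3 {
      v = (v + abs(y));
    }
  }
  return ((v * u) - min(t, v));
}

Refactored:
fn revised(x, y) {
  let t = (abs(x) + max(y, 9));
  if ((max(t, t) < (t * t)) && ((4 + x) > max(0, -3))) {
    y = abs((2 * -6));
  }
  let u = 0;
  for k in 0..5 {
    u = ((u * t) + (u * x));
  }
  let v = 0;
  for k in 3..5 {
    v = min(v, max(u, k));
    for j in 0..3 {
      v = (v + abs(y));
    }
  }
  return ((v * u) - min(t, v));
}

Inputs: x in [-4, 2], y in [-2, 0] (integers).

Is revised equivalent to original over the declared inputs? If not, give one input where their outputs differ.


The two versions differ — the changes include arithmetic usage differs.
Tracing x=0, y=0: original: t = 9; ((max(t, t) < (t * t)) && ((4 + x) > max(0, -3))) -> true; y = 12; u = 0; [k=0]; u = 0; [k=1]; u = 0; [k=2]; u = 0; [k=3]; u = 0; [k=4]; u = 0; v = 0; [k=3]; v = 0; [j=0]; v = 12; [j=1]; v = 24; [j=2]; v = 36; [k=4]; v = 4; [j=0]; v = 16; [j=1]; v = 28; [j=2]; v = 40; return -9 | revised: t = 9; ((max(t, t) < (t * t)) && ((4 + x) > max(0, -3))) -> true; y = 12; u = 0; [k=0]; u = 0; [k=1]; u = 0; [k=2]; u = 0; [k=3]; u = 0; [k=4]; u = 0; v = 0; [k=3]; v = 0; [j=0]; v = 12; [j=1]; v = 24; [j=2]; v = 36; [k=4]; v = 4; [j=0]; v = 16; [j=1]; v = 28; [j=2]; v = 40; return -9 — matching result -9.
Across all 21 domain points the two functions coincide.
verdict: equivalent
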